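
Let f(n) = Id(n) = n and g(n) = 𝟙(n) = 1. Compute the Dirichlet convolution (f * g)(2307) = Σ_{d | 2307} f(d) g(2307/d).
(Id * 𝟙)(2307) = 3080

Divisors of 2307: [1, 3, 769, 2307]. For each d | 2307:
  d = 1: Id(1) · 𝟙(2307/1) = 1 · 1 = 1
  d = 3: Id(3) · 𝟙(2307/3) = 3 · 1 = 3
  d = 769: Id(769) · 𝟙(2307/769) = 769 · 1 = 769
  d = 2307: Id(2307) · 𝟙(2307/2307) = 2307 · 1 = 2307
Summing: (Id * 𝟙)(2307) = 1 + 3 + 769 + 2307 = 3080.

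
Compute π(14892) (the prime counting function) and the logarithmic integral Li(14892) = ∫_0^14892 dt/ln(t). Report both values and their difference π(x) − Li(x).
π(14892) = 1745;  Li(14892) ≈ 1765.39;  π(x) − Li(x) ≈ -20.39.

Direct count of primes ≤ 14892 gives π(14892) = 1745. Numerical evaluation of the logarithmic integral gives Li(14892) ≈ 1765.39. The difference π(x) − Li(x) ≈ -20.39 is typically negative for small/moderate x (Li(x) overestimates), though Littlewood's theorem shows this sign changes infinitely often.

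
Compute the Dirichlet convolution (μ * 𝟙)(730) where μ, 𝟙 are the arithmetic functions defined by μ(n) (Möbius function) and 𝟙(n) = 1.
(μ * 𝟙)(730) = 0

Divisors of 730: [1, 2, 5, 10, 73, 146, 365, 730]. For each d | 730:
  d = 1: μ(1) · 𝟙(730/1) = 1 · 1 = 1
  d = 2: μ(2) · 𝟙(730/2) = -1 · 1 = -1
  d = 5: μ(5) · 𝟙(730/5) = -1 · 1 = -1
  d = 10: μ(10) · 𝟙(730/10) = 1 · 1 = 1
  d = 73: μ(73) · 𝟙(730/73) = -1 · 1 = -1
  d = 146: μ(146) · 𝟙(730/146) = 1 · 1 = 1
  d = 365: μ(365) · 𝟙(730/365) = 1 · 1 = 1
  d = 730: μ(730) · 𝟙(730/730) = -1 · 1 = -1
Summing: (μ * 𝟙)(730) = 1 + -1 + -1 + 1 + -1 + 1 + 1 + -1 = 0.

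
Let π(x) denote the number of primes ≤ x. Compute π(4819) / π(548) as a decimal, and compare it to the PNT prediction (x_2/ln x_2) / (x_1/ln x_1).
π(4819)/π(548) = 649/101 ≈ 6.4257;  PNT prediction ≈ 6.5394.

π(548) = 101 and π(4819) = 649, so π(4819)/π(548) ≈ 6.4257. The PNT-predicted ratio is (4819/ln(4819)) / (548/ln(548)) ≈ 6.5394. The two agree to within a few percent, as expected.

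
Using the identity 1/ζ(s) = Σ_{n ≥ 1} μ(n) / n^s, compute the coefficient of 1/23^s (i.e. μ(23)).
μ(23) = -1

Factor n = 23 = 23. μ(n) = 0 if any exponent ≥ 2 (not squarefree); otherwise μ(n) = (−1)^{ω(n)} where ω(n) is the number of distinct prime factors. Applying: μ(23) = -1.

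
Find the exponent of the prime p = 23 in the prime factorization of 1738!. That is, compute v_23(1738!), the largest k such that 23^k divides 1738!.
v_23(1738!) = 78

Legendre's formula: v_p(n!) = Σ_{k ≥ 1} ⌊n / p^k⌋. For p = 23, n = 1738, the terms are:
  ⌊1738/23^1⌋ = ⌊1738/23⌋ = 75
  ⌊1738/23^2⌋ = ⌊1738/529⌋ = 3
(the next term ⌊1738/23^3⌋ = 0, terminating the sum). Summing: v_23(1738!) = 75 + 3 = 78.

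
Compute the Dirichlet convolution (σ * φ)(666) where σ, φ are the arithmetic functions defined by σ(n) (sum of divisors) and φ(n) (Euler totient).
(σ * φ)(666) = 7992

Divisors of 666: [1, 2, 3, 6, 9, 18, 37, 74, 111, 222, 333, 666]. For each d | 666:
  d = 1: σ(1) · φ(666/1) = 1 · 216 = 216
  d = 2: σ(2) · φ(666/2) = 3 · 216 = 648
  d = 3: σ(3) · φ(666/3) = 4 · 72 = 288
  d = 6: σ(6) · φ(666/6) = 12 · 72 = 864
  d = 9: σ(9) · φ(666/9) = 13 · 36 = 468
  d = 18: σ(18) · φ(666/18) = 39 · 36 = 1404
  d = 37: σ(37) · φ(666/37) = 38 · 6 = 228
  d = 74: σ(74) · φ(666/74) = 114 · 6 = 684
  d = 111: σ(111) · φ(666/111) = 152 · 2 = 304
  d = 222: σ(222) · φ(666/222) = 456 · 2 = 912
  d = 333: σ(333) · φ(666/333) = 494 · 1 = 494
  d = 666: σ(666) · φ(666/666) = 1482 · 1 = 1482
Summing: (σ * φ)(666) = 216 + 648 + 288 + 864 + 468 + 1404 + 228 + 684 + 304 + 912 + 494 + 1482 = 7992.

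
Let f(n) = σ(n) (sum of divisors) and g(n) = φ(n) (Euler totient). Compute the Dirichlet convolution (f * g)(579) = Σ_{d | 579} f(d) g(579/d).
(σ * φ)(579) = 2316

Divisors of 579: [1, 3, 193, 579]. For each d | 579:
  d = 1: σ(1) · φ(579/1) = 1 · 384 = 384
  d = 3: σ(3) · φ(579/3) = 4 · 192 = 768
  d = 193: σ(193) · φ(579/193) = 194 · 2 = 388
  d = 579: σ(579) · φ(579/579) = 776 · 1 = 776
Summing: (σ * φ)(579) = 384 + 768 + 388 + 776 = 2316.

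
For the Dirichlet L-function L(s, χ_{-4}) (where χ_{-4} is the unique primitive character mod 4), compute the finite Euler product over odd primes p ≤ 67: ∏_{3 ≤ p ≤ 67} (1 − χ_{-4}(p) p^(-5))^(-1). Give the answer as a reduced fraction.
∏ = 37979204647637350516760877329690181347337250286656304892593349955377546774080367593893487696930042429/38125690090169221251718118687086971940856605396725095947148046662410194981822835725803035469807616000

The odd primes p ≤ 67 are [3, 5, 7, 11, 13, 17, 19, 23, 29, 31, 37, 41, 43, 47, 53, 59, 61, 67]. For each, χ(p) = 1 if p ≡ 1 mod 4, χ(p) = −1 if p ≡ 3 mod 4. Taking (1 − χ(p)/p^5)^(-1) = p^5/(p^5 − χ(p)): (1 − (-1)/3^5)^(-1) · (1 − (1)/5^5)^(-1) · (1 − (-1)/7^5)^(-1) · (1 − (-1)/11^5)^(-1) · (1 − (1)/13^5)^(-1) · (1 − (1)/17^5)^(-1) · (1 − (-1)/19^5)^(-1) · (1 − (-1)/23^5)^(-1) · (1 − (1)/29^5)^(-1) · (1 − (-1)/31^5)^(-1) · (1 − (1)/37^5)^(-1) · (1 − (1)/41^5)^(-1) · (1 − (-1)/43^5)^(-1) · (1 − (-1)/47^5)^(-1) · (1 − (1)/53^5)^(-1) · (1 − (-1)/59^5)^(-1) · (1 − (1)/61^5)^(-1) · (1 − (-1)/67^5)^(-1) = 37979204647637350516760877329690181347337250286656304892593349955377546774080367593893487696930042429/38125690090169221251718118687086971940856605396725095947148046662410194981822835725803035469807616000.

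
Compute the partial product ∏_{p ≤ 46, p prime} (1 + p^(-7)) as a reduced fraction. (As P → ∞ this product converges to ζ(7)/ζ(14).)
∏ = 520809220089538061022644224225580227698833285987386472597926245148089867161153104280287356125184/516528479137134655019209847872578550121603875954111837055841148542846145248143400719531810009375

The primes p ≤ 46 are [2, 3, 5, 7, 11, 13, 17, 19, 23, 29, 31, 37, 41, 43]. For each, (1 + 1/p^7) = (p^7 + 1)/p^7. Multiplying these fractions over p ∈ [2, 3, 5, 7, 11, 13, 17, 19, 23, 29, 31, 37, 41, 43] gives 520809220089538061022644224225580227698833285987386472597926245148089867161153104280287356125184/516528479137134655019209847872578550121603875954111837055841148542846145248143400719531810009375. (In the limit P → ∞ this tends to ζ(7)/ζ(14).)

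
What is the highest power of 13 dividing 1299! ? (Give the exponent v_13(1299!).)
v_13(1299!) = 106

Legendre's formula: v_p(n!) = Σ_{k ≥ 1} ⌊n / p^k⌋. For p = 13, n = 1299, the terms are:
  ⌊1299/13^1⌋ = ⌊1299/13⌋ = 99
  ⌊1299/13^2⌋ = ⌊1299/169⌋ = 7
(the next term ⌊1299/13^3⌋ = 0, terminating the sum). Summing: v_13(1299!) = 99 + 7 = 106.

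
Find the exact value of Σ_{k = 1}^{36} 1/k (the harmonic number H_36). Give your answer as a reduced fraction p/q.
H_36 = 54801925434709/13127595717600

Direct summation: H_36 = 1 + 1/2 + ... + 1/36. The least common denominator is lcm(1, ..., 36) = 144403552893600; over this denominator the numerator is 144403552893600 + 72201776446800 + 48134517631200 + 36100888223400 + 28880710578720 + 24067258815600 + 20629078984800 + 18050444111700 + 16044839210400 + 14440355289360 + 13127595717600 + 12033629407800 + 11107965607200 + 10314539492400 + 9626903526240 + 9025222055850 + 8494326640800 + 8022419605200 + 7600186994400 + 7220177644680 + 6876359661600 + 6563797858800 + 6278415343200 + 6016814703900 + 5776142115744 + 5553982803600 + 5348279736800 + 5157269746200 + 4979432858400 + 4813451763120 + 4658179125600 + 4512611027925 + 4375865239200 + 4247163320400 + 4125815796960 + 4011209802600 = 602821179781799, so H_36 = 602821179781799/144403552893600; reducing by gcd(602821179781799, 144403552893600) = 11 gives 54801925434709/13127595717600 ≈ 4.17456. (The PNT-adjacent estimate ln(36) + γ ≈ 4.16073 matches within O(1/n).)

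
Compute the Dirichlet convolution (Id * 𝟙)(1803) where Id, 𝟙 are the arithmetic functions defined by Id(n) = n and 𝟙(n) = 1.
(Id * 𝟙)(1803) = 2408

Divisors of 1803: [1, 3, 601, 1803]. For each d | 1803:
  d = 1: Id(1) · 𝟙(1803/1) = 1 · 1 = 1
  d = 3: Id(3) · 𝟙(1803/3) = 3 · 1 = 3
  d = 601: Id(601) · 𝟙(1803/601) = 601 · 1 = 601
  d = 1803: Id(1803) · 𝟙(1803/1803) = 1803 · 1 = 1803
Summing: (Id * 𝟙)(1803) = 1 + 3 + 601 + 1803 = 2408.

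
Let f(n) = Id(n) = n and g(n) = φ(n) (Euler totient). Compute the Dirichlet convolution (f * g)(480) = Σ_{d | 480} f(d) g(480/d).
(Id * φ)(480) = 5040

Divisors of 480: [1, 2, 3, 4, 5, 6, 8, 10, 12, 15, 16, 20, 24, 30, 32, 40, 48, 60, 80, 96, 120, 160, 240, 480]. For each d | 480:
  d = 1: Id(1) · φ(480/1) = 1 · 128 = 128
  d = 2: Id(2) · φ(480/2) = 2 · 64 = 128
  d = 3: Id(3) · φ(480/3) = 3 · 64 = 192
  d = 4: Id(4) · φ(480/4) = 4 · 32 = 128
  d = 5: Id(5) · φ(480/5) = 5 · 32 = 160
  d = 6: Id(6) · φ(480/6) = 6 · 32 = 192
  d = 8: Id(8) · φ(480/8) = 8 · 16 = 128
  d = 10: Id(10) · φ(480/10) = 10 · 16 = 160
  d = 12: Id(12) · φ(480/12) = 12 · 16 = 192
  d = 15: Id(15) · φ(480/15) = 15 · 16 = 240
  d = 16: Id(16) · φ(480/16) = 16 · 8 = 128
  d = 20: Id(20) · φ(480/20) = 20 · 8 = 160
  d = 24: Id(24) · φ(480/24) = 24 · 8 = 192
  d = 30: Id(30) · φ(480/30) = 30 · 8 = 240
  d = 32: Id(32) · φ(480/32) = 32 · 8 = 256
  d = 40: Id(40) · φ(480/40) = 40 · 4 = 160
  d = 48: Id(48) · φ(480/48) = 48 · 4 = 192
  d = 60: Id(60) · φ(480/60) = 60 · 4 = 240
  d = 80: Id(80) · φ(480/80) = 80 · 2 = 160
  d = 96: Id(96) · φ(480/96) = 96 · 4 = 384
  d = 120: Id(120) · φ(480/120) = 120 · 2 = 240
  d = 160: Id(160) · φ(480/160) = 160 · 2 = 320
  d = 240: Id(240) · φ(480/240) = 240 · 1 = 240
  d = 480: Id(480) · φ(480/480) = 480 · 1 = 480
Summing: (Id * φ)(480) = 128 + 128 + 192 + 128 + 160 + 192 + 128 + 160 + 192 + 240 + 128 + 160 + 192 + 240 + 256 + 160 + 192 + 240 + 160 + 384 + 240 + 320 + 240 + 480 = 5040.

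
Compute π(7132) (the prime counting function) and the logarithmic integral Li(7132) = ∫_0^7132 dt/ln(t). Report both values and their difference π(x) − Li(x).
π(7132) = 914;  Li(7132) ≈ 929.22;  π(x) − Li(x) ≈ -15.22.

Direct count of primes ≤ 7132 gives π(7132) = 914. Numerical evaluation of the logarithmic integral gives Li(7132) ≈ 929.22. The difference π(x) − Li(x) ≈ -15.22 is typically negative for small/moderate x (Li(x) overestimates), though Littlewood's theorem shows this sign changes infinitely often.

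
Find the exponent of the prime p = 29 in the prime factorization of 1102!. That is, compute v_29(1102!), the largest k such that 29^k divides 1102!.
v_29(1102!) = 39

Legendre's formula: v_p(n!) = Σ_{k ≥ 1} ⌊n / p^k⌋. For p = 29, n = 1102, the terms are:
  ⌊1102/29^1⌋ = ⌊1102/29⌋ = 38
  ⌊1102/29^2⌋ = ⌊1102/841⌋ = 1
(the next term ⌊1102/29^3⌋ = 0, terminating the sum). Summing: v_29(1102!) = 38 + 1 = 39.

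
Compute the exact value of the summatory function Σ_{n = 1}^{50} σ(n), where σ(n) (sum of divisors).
Σ_{n ≤ 50} σ(n) = 2080

Compute σ(n) for each 1 ≤ n ≤ 50: σ(1) = 1, σ(2) = 3, σ(3) = 4, σ(4) = 7, σ(5) = 6, σ(6) = 12, σ(7) = 8, σ(8) = 15, σ(9) = 13, σ(10) = 18, σ(11) = 12, σ(12) = 28, σ(13) = 14, σ(14) = 24, σ(15) = 24, σ(16) = 31, σ(17) = 18, σ(18) = 39, σ(19) = 20, σ(20) = 42, σ(21) = 32, σ(22) = 36, σ(23) = 24, σ(24) = 60, σ(25) = 31, σ(26) = 42, σ(27) = 40, σ(28) = 56, σ(29) = 30, σ(30) = 72, σ(31) = 32, σ(32) = 63, σ(33) = 48, σ(34) = 54, σ(35) = 48, σ(36) = 91, σ(37) = 38, σ(38) = 60, σ(39) = 56, σ(40) = 90, σ(41) = 42, σ(42) = 96, σ(43) = 44, σ(44) = 84, σ(45) = 78, σ(46) = 72, σ(47) = 48, σ(48) = 124, σ(49) = 57, σ(50) = 93. Summing all 50 values: 2080. (Average order: Σ_{n ≤ x} σ(n) ~ (π²/12) x². For x = 50, (π²/12)·50² ≈ 2056.17.)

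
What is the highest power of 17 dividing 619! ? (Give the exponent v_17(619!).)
v_17(619!) = 38

Legendre's formula: v_p(n!) = Σ_{k ≥ 1} ⌊n / p^k⌋. For p = 17, n = 619, the terms are:
  ⌊619/17^1⌋ = ⌊619/17⌋ = 36
  ⌊619/17^2⌋ = ⌊619/289⌋ = 2
(the next term ⌊619/17^3⌋ = 0, terminating the sum). Summing: v_17(619!) = 36 + 2 = 38.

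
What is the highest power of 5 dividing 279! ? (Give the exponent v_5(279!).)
v_5(279!) = 68

Legendre's formula: v_p(n!) = Σ_{k ≥ 1} ⌊n / p^k⌋. For p = 5, n = 279, the terms are:
  ⌊279/5^1⌋ = ⌊279/5⌋ = 55
  ⌊279/5^2⌋ = ⌊279/25⌋ = 11
  ⌊279/5^3⌋ = ⌊279/125⌋ = 2
(the next term ⌊279/5^4⌋ = 0, terminating the sum). Summing: v_5(279!) = 55 + 11 + 2 = 68.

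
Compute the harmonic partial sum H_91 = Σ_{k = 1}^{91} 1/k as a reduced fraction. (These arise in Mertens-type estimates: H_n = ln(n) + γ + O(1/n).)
H_91 = 3661081314759399341652108474601318124261/718766754945489455304472257065075294400

Direct summation: H_91 = 1 + 1/2 + ... + 1/91. The least common denominator is lcm(1, ..., 91) = 718766754945489455304472257065075294400; over this denominator the numerator is 718766754945489455304472257065075294400 + 359383377472744727652236128532537647200 + 239588918315163151768157419021691764800 + 179691688736372363826118064266268823600 + 143753350989097891060894451413015058880 + 119794459157581575884078709510845882400 + 102680964992212779329210322437867899200 + 89845844368186181913059032133134411800 + 79862972771721050589385806340563921600 + 71876675494548945530447225706507529440 + 65342432267771768664042932460461390400 + 59897229578790787942039354755422941200 + 55289750380422265792651712081928868800 + 51340482496106389664605161218933949600 + 47917783663032630353631483804338352960 + 44922922184093090956529516066567205900 + 42280397349734673841439544533239723200 + 39931486385860525294692903170281960800 + 37829829207657339752866960898161857600 + 35938337747274472765223612853253764720 + 34226988330737593109736774145955966400 + 32671216133885884332021466230230695200 + 31250728475890845882803141611525012800 + 29948614789395393971019677377711470600 + 28750670197819578212178890282603011776 + 27644875190211132896325856040964434400 + 26620990923907016863128602113521307200 + 25670241248053194832302580609466974800 + 24785060515361705355326629553968113600 + 23958891831516315176815741902169176480 + 23186024353080305009821685711776622400 + 22461461092046545478264758033283602950 + 21780810755923922888014310820153796800 + 21140198674867336920719772266619861600 + 20536192998442555865842064487573579840 + 19965743192930262647346451585140980400 + 19426128512040255548769520461218251200 + 18914914603828669876433480449080928800 + 18429916793474088597550570693976289600 + 17969168873637236382611806426626882360 + 17530896462085108665962737977196958400 + 17113494165368796554868387072977983200 + 16715505928964871053592378071280820800 + 16335608066942942166010733115115347600 + 15972594554344210117877161268112784320 + 15625364237945422941401570805762506400 + 15292909679691265006478133129044155200 + 14974307394697696985509838688855735300 + 14668709284601825618458617491123985600 + 14375335098909789106089445141301505888 + 14093465783244891280479848177746574400 + 13822437595105566448162928020482217200 + 13561636885763951986876835038963684800 + 13310495461953508431564301056760653600 + 13068486453554353732808586492092278080 + 12835120624026597416151290304733487400 + 12609943069219113250955653632720619200 + 12392530257680852677663314776984056800 + 12182487371957448394991055204492801600 + 11979445915758157588407870951084588240 + 11783061556483433693515938640411070400 + 11593012176540152504910842855888311200 + 11408996110245864369912258048651988800 + 11230730546023272739132379016641801475 + 11057950076084453158530342416385773760 + 10890405377961961444007155410076898400 + 10727862014111782914992123239777243200 + 10570099337433668460359886133309930800 + 10416909491963615294267713870508337600 + 10268096499221277932921032243786789920 + 10123475421767457116964397986832046400 + 9982871596465131323673225792570490200 + 9846119930760129524718798041987332800 + 9713064256020127774384760230609125600 + 9583556732606526070726296760867670592 + 9457457301914334938216740224540464400 + 9334633181110252666291847494351627200 + 9214958396737044298775285346988144800 + 9098313353740372851955345026140193600 + 8984584436818618191305903213313441180 + 8873663641302338954376200704507102400 + 8765448231042554332981368988598479200 + 8659840421029993437403280205603316800 + 8556747082684398277434193536488991600 + 8456079469946934768287908906647944640 + 8357752964482435526796189035640410400 + 8261686838453901785108876517989371200 + 8167804033471471083005366557557673800 + 8076030954443701744994070304101969600 + 7986297277172105058938580634056392160 + 7898535768631752256093101725989838400 = 3661081314759399341652108474601318124261, so H_91 = 3661081314759399341652108474601318124261/718766754945489455304472257065075294400 (already in lowest terms) ≈ 5.09356. (The PNT-adjacent estimate ln(91) + γ ≈ 5.08808 matches within O(1/n).)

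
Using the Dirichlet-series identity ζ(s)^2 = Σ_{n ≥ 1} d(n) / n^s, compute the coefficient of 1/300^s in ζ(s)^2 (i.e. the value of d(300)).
d(300) = 18

ζ(s)^2 = (Σ 1/m^s)(Σ 1/k^s). The coefficient of 1/n^s in the product is the number of ordered pairs (m, k) with mk = n, which equals d(n). For n = 300, divisors are [1, 2, 3, 4, 5, 6, 10, 12, 15, 20, 25, 30, 50, 60, 75, 100, 150, 300], so d(300) = 18.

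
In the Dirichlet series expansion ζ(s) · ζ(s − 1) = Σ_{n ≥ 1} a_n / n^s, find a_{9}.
σ(9) = 13

In the product (Σ m^0/m^s)(Σ k / k^s) = Σ (Σ_{d | n} d) / n^s, the coefficient of 1/n^s is σ(n) = Σ_{d | n} d. For n = 9, divisors are [1, 3, 9]; summing: σ(9) = 13.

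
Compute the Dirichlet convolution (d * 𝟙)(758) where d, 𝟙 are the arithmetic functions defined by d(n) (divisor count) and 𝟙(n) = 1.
(d * 𝟙)(758) = 9

Divisors of 758: [1, 2, 379, 758]. For each d | 758:
  d = 1: d(1) · 𝟙(758/1) = 1 · 1 = 1
  d = 2: d(2) · 𝟙(758/2) = 2 · 1 = 2
  d = 379: d(379) · 𝟙(758/379) = 2 · 1 = 2
  d = 758: d(758) · 𝟙(758/758) = 4 · 1 = 4
Summing: (d * 𝟙)(758) = 1 + 2 + 2 + 4 = 9.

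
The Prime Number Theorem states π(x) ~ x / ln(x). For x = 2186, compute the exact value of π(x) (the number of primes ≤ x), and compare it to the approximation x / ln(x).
π(2186) = 327;  x/ln(x) ≈ 284.27;  relative error ≈ 13.07%.

Directly count primes up to 2186: π(2186) = 327. The PNT approximation gives 2186/ln(2186) ≈ 2186/7.68983 ≈ 284.27. Relative error (π(x) − x/ln(x)) / π(x) ≈ 13.07%; the approximation is known to undercount slightly (Li(x) is a better estimate).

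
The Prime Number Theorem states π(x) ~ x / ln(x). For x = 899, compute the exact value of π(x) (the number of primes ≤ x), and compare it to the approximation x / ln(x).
π(899) = 154;  x/ln(x) ≈ 132.18;  relative error ≈ 14.17%.

Directly count primes up to 899: π(899) = 154. The PNT approximation gives 899/ln(899) ≈ 899/6.80128 ≈ 132.18. Relative error (π(x) − x/ln(x)) / π(x) ≈ 14.17%; the approximation is known to undercount slightly (Li(x) is a better estimate).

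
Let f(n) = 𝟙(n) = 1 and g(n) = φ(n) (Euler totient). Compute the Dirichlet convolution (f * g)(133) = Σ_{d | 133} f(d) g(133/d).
(𝟙 * φ)(133) = 133

Divisors of 133: [1, 7, 19, 133]. For each d | 133:
  d = 1: 𝟙(1) · φ(133/1) = 1 · 108 = 108
  d = 7: 𝟙(7) · φ(133/7) = 1 · 18 = 18
  d = 19: 𝟙(19) · φ(133/19) = 1 · 6 = 6
  d = 133: 𝟙(133) · φ(133/133) = 1 · 1 = 1
Summing: (𝟙 * φ)(133) = 108 + 18 + 6 + 1 = 133.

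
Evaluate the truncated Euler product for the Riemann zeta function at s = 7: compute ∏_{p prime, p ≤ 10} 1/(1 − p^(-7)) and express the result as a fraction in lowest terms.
∏ = 375226779375000/372119874050737

The primes p ≤ 10 are [2, 3, 5, 7]. For each prime, (1 − 1/p^7)^(-1) = p^7 / (p^7 − 1). The product is (1 − 1/2^7)^(-1), (1 − 1/3^7)^(-1), (1 − 1/5^7)^(-1), (1 − 1/7^7)^(-1) = ∏ p^7 / (p^7 − 1) = 375226779375000/372119874050737.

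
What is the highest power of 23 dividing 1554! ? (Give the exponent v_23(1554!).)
v_23(1554!) = 69

Legendre's formula: v_p(n!) = Σ_{k ≥ 1} ⌊n / p^k⌋. For p = 23, n = 1554, the terms are:
  ⌊1554/23^1⌋ = ⌊1554/23⌋ = 67
  ⌊1554/23^2⌋ = ⌊1554/529⌋ = 2
(the next term ⌊1554/23^3⌋ = 0, terminating the sum). Summing: v_23(1554!) = 67 + 2 = 69.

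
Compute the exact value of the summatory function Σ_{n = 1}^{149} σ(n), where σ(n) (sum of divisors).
Σ_{n ≤ 149} σ(n) = 18232

Compute σ(n) for each 1 ≤ n ≤ 149: σ(1) = 1, σ(2) = 3, σ(3) = 4, σ(4) = 7, σ(5) = 6, σ(6) = 12, σ(7) = 8, σ(8) = 15, σ(9) = 13, σ(10) = 18, σ(11) = 12, σ(12) = 28, σ(13) = 14, σ(14) = 24, σ(15) = 24, σ(16) = 31, σ(17) = 18, σ(18) = 39, σ(19) = 20, σ(20) = 42, σ(21) = 32, σ(22) = 36, σ(23) = 24, σ(24) = 60, σ(25) = 31, σ(26) = 42, σ(27) = 40, σ(28) = 56, σ(29) = 30, σ(30) = 72, σ(31) = 32, σ(32) = 63, σ(33) = 48, σ(34) = 54, σ(35) = 48, σ(36) = 91, σ(37) = 38, σ(38) = 60, σ(39) = 56, σ(40) = 90, σ(41) = 42, σ(42) = 96, σ(43) = 44, σ(44) = 84, σ(45) = 78, σ(46) = 72, σ(47) = 48, σ(48) = 124, σ(49) = 57, σ(50) = 93, σ(51) = 72, σ(52) = 98, σ(53) = 54, σ(54) = 120, σ(55) = 72, σ(56) = 120, σ(57) = 80, σ(58) = 90, σ(59) = 60, σ(60) = 168, σ(61) = 62, σ(62) = 96, σ(63) = 104, σ(64) = 127, σ(65) = 84, σ(66) = 144, σ(67) = 68, σ(68) = 126, σ(69) = 96, σ(70) = 144, σ(71) = 72, σ(72) = 195, σ(73) = 74, σ(74) = 114, σ(75) = 124, σ(76) = 140, σ(77) = 96, σ(78) = 168, σ(79) = 80, σ(80) = 186, σ(81) = 121, σ(82) = 126, σ(83) = 84, σ(84) = 224, σ(85) = 108, σ(86) = 132, σ(87) = 120, σ(88) = 180, σ(89) = 90, σ(90) = 234, σ(91) = 112, σ(92) = 168, σ(93) = 128, σ(94) = 144, σ(95) = 120, σ(96) = 252, σ(97) = 98, σ(98) = 171, σ(99) = 156, σ(100) = 217, σ(101) = 102, σ(102) = 216, σ(103) = 104, σ(104) = 210, σ(105) = 192, σ(106) = 162, σ(107) = 108, σ(108) = 280, σ(109) = 110, σ(110) = 216, σ(111) = 152, σ(112) = 248, σ(113) = 114, σ(114) = 240, σ(115) = 144, σ(116) = 210, σ(117) = 182, σ(118) = 180, σ(119) = 144, σ(120) = 360, σ(121) = 133, σ(122) = 186, σ(123) = 168, σ(124) = 224, σ(125) = 156, σ(126) = 312, σ(127) = 128, σ(128) = 255, σ(129) = 176, σ(130) = 252, σ(131) = 132, σ(132) = 336, σ(133) = 160, σ(134) = 204, σ(135) = 240, σ(136) = 270, σ(137) = 138, σ(138) = 288, σ(139) = 140, σ(140) = 336, σ(141) = 192, σ(142) = 216, σ(143) = 168, σ(144) = 403, σ(145) = 180, σ(146) = 222, σ(147) = 228, σ(148) = 266, σ(149) = 150. Summing all 149 values: 18232. (Average order: Σ_{n ≤ x} σ(n) ~ (π²/12) x². For x = 149, (π²/12)·149² ≈ 18259.59.)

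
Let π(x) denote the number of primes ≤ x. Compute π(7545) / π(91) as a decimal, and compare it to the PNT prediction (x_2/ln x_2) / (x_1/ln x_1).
π(7545)/π(91) = 956/24 ≈ 39.8333;  PNT prediction ≈ 41.8882.

π(91) = 24 and π(7545) = 956, so π(7545)/π(91) ≈ 39.8333. The PNT-predicted ratio is (7545/ln(7545)) / (91/ln(91)) ≈ 41.8882. The two agree to within a few percent, as expected.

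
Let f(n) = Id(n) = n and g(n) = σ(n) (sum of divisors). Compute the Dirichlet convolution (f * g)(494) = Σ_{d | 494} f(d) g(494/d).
(Id * σ)(494) = 5265

Divisors of 494: [1, 2, 13, 19, 26, 38, 247, 494]. For each d | 494:
  d = 1: Id(1) · σ(494/1) = 1 · 840 = 840
  d = 2: Id(2) · σ(494/2) = 2 · 280 = 560
  d = 13: Id(13) · σ(494/13) = 13 · 60 = 780
  d = 19: Id(19) · σ(494/19) = 19 · 42 = 798
  d = 26: Id(26) · σ(494/26) = 26 · 20 = 520
  d = 38: Id(38) · σ(494/38) = 38 · 14 = 532
  d = 247: Id(247) · σ(494/247) = 247 · 3 = 741
  d = 494: Id(494) · σ(494/494) = 494 · 1 = 494
Summing: (Id * σ)(494) = 840 + 560 + 780 + 798 + 520 + 532 + 741 + 494 = 5265.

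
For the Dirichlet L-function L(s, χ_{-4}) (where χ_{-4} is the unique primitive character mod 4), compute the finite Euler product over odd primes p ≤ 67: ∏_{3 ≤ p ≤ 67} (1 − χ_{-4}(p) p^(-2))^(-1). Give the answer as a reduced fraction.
∏ = 186965264422467473784849459249589/204088016612535111254016000000000

The odd primes p ≤ 67 are [3, 5, 7, 11, 13, 17, 19, 23, 29, 31, 37, 41, 43, 47, 53, 59, 61, 67]. For each, χ(p) = 1 if p ≡ 1 mod 4, χ(p) = −1 if p ≡ 3 mod 4. Taking (1 − χ(p)/p^2)^(-1) = p^2/(p^2 − χ(p)): (1 − (-1)/3^2)^(-1) · (1 − (1)/5^2)^(-1) · (1 − (-1)/7^2)^(-1) · (1 − (-1)/11^2)^(-1) · (1 − (1)/13^2)^(-1) · (1 − (1)/17^2)^(-1) · (1 − (-1)/19^2)^(-1) · (1 − (-1)/23^2)^(-1) · (1 − (1)/29^2)^(-1) · (1 − (-1)/31^2)^(-1) · (1 − (1)/37^2)^(-1) · (1 − (1)/41^2)^(-1) · (1 − (-1)/43^2)^(-1) · (1 − (-1)/47^2)^(-1) · (1 − (1)/53^2)^(-1) · (1 − (-1)/59^2)^(-1) · (1 − (1)/61^2)^(-1) · (1 − (-1)/67^2)^(-1) = 186965264422467473784849459249589/204088016612535111254016000000000.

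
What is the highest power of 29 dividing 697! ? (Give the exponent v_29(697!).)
v_29(697!) = 24

Legendre's formula: v_p(n!) = Σ_{k ≥ 1} ⌊n / p^k⌋. For p = 29, n = 697, the terms are:
  ⌊697/29^1⌋ = ⌊697/29⌋ = 24
(the next term ⌊697/29^2⌋ = 0, terminating the sum). Summing: v_29(697!) = 24 = 24.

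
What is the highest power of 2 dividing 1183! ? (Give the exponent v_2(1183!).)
v_2(1183!) = 1176

Legendre's formula: v_p(n!) = Σ_{k ≥ 1} ⌊n / p^k⌋. For p = 2, n = 1183, the terms are:
  ⌊1183/2^1⌋ = ⌊1183/2⌋ = 591
  ⌊1183/2^2⌋ = ⌊1183/4⌋ = 295
  ⌊1183/2^3⌋ = ⌊1183/8⌋ = 147
  ⌊1183/2^4⌋ = ⌊1183/16⌋ = 73
  ⌊1183/2^5⌋ = ⌊1183/32⌋ = 36
  ⌊1183/2^6⌋ = ⌊1183/64⌋ = 18
  ⌊1183/2^7⌋ = ⌊1183/128⌋ = 9
  ⌊1183/2^8⌋ = ⌊1183/256⌋ = 4
  ⌊1183/2^9⌋ = ⌊1183/512⌋ = 2
  ⌊1183/2^10⌋ = ⌊1183/1024⌋ = 1
(the next term ⌊1183/2^11⌋ = 0, terminating the sum). Summing: v_2(1183!) = 591 + 295 + 147 + 73 + 36 + 18 + 9 + 4 + 2 + 1 = 1176.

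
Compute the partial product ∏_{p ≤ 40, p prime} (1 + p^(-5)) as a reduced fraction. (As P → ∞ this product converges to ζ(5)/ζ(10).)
∏ = 233011615725255938572288274478934396372114341888/224936953086109917286174853620680141509079739945

The primes p ≤ 40 are [2, 3, 5, 7, 11, 13, 17, 19, 23, 29, 31, 37]. For each, (1 + 1/p^5) = (p^5 + 1)/p^5. Multiplying these fractions over p ∈ [2, 3, 5, 7, 11, 13, 17, 19, 23, 29, 31, 37] gives 233011615725255938572288274478934396372114341888/224936953086109917286174853620680141509079739945. (In the limit P → ∞ this tends to ζ(5)/ζ(10).)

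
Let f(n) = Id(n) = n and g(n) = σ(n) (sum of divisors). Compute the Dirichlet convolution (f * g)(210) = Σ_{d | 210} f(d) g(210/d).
(Id * σ)(210) = 5775

Divisors of 210: [1, 2, 3, 5, 6, 7, 10, 14, 15, 21, 30, 35, 42, 70, 105, 210]. For each d | 210:
  d = 1: Id(1) · σ(210/1) = 1 · 576 = 576
  d = 2: Id(2) · σ(210/2) = 2 · 192 = 384
  d = 3: Id(3) · σ(210/3) = 3 · 144 = 432
  d = 5: Id(5) · σ(210/5) = 5 · 96 = 480
  d = 6: Id(6) · σ(210/6) = 6 · 48 = 288
  d = 7: Id(7) · σ(210/7) = 7 · 72 = 504
  d = 10: Id(10) · σ(210/10) = 10 · 32 = 320
  d = 14: Id(14) · σ(210/14) = 14 · 24 = 336
  d = 15: Id(15) · σ(210/15) = 15 · 24 = 360
  d = 21: Id(21) · σ(210/21) = 21 · 18 = 378
  d = 30: Id(30) · σ(210/30) = 30 · 8 = 240
  d = 35: Id(35) · σ(210/35) = 35 · 12 = 420
  d = 42: Id(42) · σ(210/42) = 42 · 6 = 252
  d = 70: Id(70) · σ(210/70) = 70 · 4 = 280
  d = 105: Id(105) · σ(210/105) = 105 · 3 = 315
  d = 210: Id(210) · σ(210/210) = 210 · 1 = 210
Summing: (Id * σ)(210) = 576 + 384 + 432 + 480 + 288 + 504 + 320 + 336 + 360 + 378 + 240 + 420 + 252 + 280 + 315 + 210 = 5775.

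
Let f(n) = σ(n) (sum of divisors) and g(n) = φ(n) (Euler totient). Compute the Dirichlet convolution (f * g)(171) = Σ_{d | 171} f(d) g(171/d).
(σ * φ)(171) = 1026

Divisors of 171: [1, 3, 9, 19, 57, 171]. For each d | 171:
  d = 1: σ(1) · φ(171/1) = 1 · 108 = 108
  d = 3: σ(3) · φ(171/3) = 4 · 36 = 144
  d = 9: σ(9) · φ(171/9) = 13 · 18 = 234
  d = 19: σ(19) · φ(171/19) = 20 · 6 = 120
  d = 57: σ(57) · φ(171/57) = 80 · 2 = 160
  d = 171: σ(171) · φ(171/171) = 260 · 1 = 260
Summing: (σ * φ)(171) = 108 + 144 + 234 + 120 + 160 + 260 = 1026.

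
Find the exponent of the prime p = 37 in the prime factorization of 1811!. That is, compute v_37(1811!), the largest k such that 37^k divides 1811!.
v_37(1811!) = 49

Legendre's formula: v_p(n!) = Σ_{k ≥ 1} ⌊n / p^k⌋. For p = 37, n = 1811, the terms are:
  ⌊1811/37^1⌋ = ⌊1811/37⌋ = 48
  ⌊1811/37^2⌋ = ⌊1811/1369⌋ = 1
(the next term ⌊1811/37^3⌋ = 0, terminating the sum). Summing: v_37(1811!) = 48 + 1 = 49.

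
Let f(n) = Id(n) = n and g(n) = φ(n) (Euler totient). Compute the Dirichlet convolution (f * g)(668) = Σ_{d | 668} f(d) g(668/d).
(Id * φ)(668) = 2664

Divisors of 668: [1, 2, 4, 167, 334, 668]. For each d | 668:
  d = 1: Id(1) · φ(668/1) = 1 · 332 = 332
  d = 2: Id(2) · φ(668/2) = 2 · 166 = 332
  d = 4: Id(4) · φ(668/4) = 4 · 166 = 664
  d = 167: Id(167) · φ(668/167) = 167 · 2 = 334
  d = 334: Id(334) · φ(668/334) = 334 · 1 = 334
  d = 668: Id(668) · φ(668/668) = 668 · 1 = 668
Summing: (Id * φ)(668) = 332 + 332 + 664 + 334 + 334 + 668 = 2664.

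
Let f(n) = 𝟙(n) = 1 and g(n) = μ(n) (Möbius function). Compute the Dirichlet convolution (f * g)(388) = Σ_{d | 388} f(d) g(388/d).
(𝟙 * μ)(388) = 0

Divisors of 388: [1, 2, 4, 97, 194, 388]. For each d | 388:
  d = 1: 𝟙(1) · μ(388/1) = 1 · 0 = 0
  d = 2: 𝟙(2) · μ(388/2) = 1 · 1 = 1
  d = 4: 𝟙(4) · μ(388/4) = 1 · -1 = -1
  d = 97: 𝟙(97) · μ(388/97) = 1 · 0 = 0
  d = 194: 𝟙(194) · μ(388/194) = 1 · -1 = -1
  d = 388: 𝟙(388) · μ(388/388) = 1 · 1 = 1
Summing: (𝟙 * μ)(388) = 0 + 1 + -1 + 0 + -1 + 1 = 0.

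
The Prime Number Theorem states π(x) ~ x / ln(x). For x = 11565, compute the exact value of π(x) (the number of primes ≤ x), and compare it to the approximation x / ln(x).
π(11565) = 1392;  x/ln(x) ≈ 1236.14;  relative error ≈ 11.20%.

Directly count primes up to 11565: π(11565) = 1392. The PNT approximation gives 11565/ln(11565) ≈ 11565/9.35574 ≈ 1236.14. Relative error (π(x) − x/ln(x)) / π(x) ≈ 11.20%; the approximation is known to undercount slightly (Li(x) is a better estimate).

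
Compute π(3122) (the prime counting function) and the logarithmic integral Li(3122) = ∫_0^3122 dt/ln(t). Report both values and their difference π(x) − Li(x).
π(3122) = 445;  Li(3122) ≈ 457.96;  π(x) − Li(x) ≈ -12.96.

Direct count of primes ≤ 3122 gives π(3122) = 445. Numerical evaluation of the logarithmic integral gives Li(3122) ≈ 457.96. The difference π(x) − Li(x) ≈ -12.96 is typically negative for small/moderate x (Li(x) overestimates), though Littlewood's theorem shows this sign changes infinitely often.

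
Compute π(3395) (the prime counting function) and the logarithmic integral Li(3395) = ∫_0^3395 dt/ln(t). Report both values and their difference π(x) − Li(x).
π(3395) = 478;  Li(3395) ≈ 491.71;  π(x) − Li(x) ≈ -13.71.

Direct count of primes ≤ 3395 gives π(3395) = 478. Numerical evaluation of the logarithmic integral gives Li(3395) ≈ 491.71. The difference π(x) − Li(x) ≈ -13.71 is typically negative for small/moderate x (Li(x) overestimates), though Littlewood's theorem shows this sign changes infinitely often.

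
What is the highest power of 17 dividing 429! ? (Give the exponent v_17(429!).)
v_17(429!) = 26

Legendre's formula: v_p(n!) = Σ_{k ≥ 1} ⌊n / p^k⌋. For p = 17, n = 429, the terms are:
  ⌊429/17^1⌋ = ⌊429/17⌋ = 25
  ⌊429/17^2⌋ = ⌊429/289⌋ = 1
(the next term ⌊429/17^3⌋ = 0, terminating the sum). Summing: v_17(429!) = 25 + 1 = 26.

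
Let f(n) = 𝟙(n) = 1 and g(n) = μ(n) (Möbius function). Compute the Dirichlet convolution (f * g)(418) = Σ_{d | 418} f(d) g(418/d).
(𝟙 * μ)(418) = 0

Divisors of 418: [1, 2, 11, 19, 22, 38, 209, 418]. For each d | 418:
  d = 1: 𝟙(1) · μ(418/1) = 1 · -1 = -1
  d = 2: 𝟙(2) · μ(418/2) = 1 · 1 = 1
  d = 11: 𝟙(11) · μ(418/11) = 1 · 1 = 1
  d = 19: 𝟙(19) · μ(418/19) = 1 · 1 = 1
  d = 22: 𝟙(22) · μ(418/22) = 1 · -1 = -1
  d = 38: 𝟙(38) · μ(418/38) = 1 · -1 = -1
  d = 209: 𝟙(209) · μ(418/209) = 1 · -1 = -1
  d = 418: 𝟙(418) · μ(418/418) = 1 · 1 = 1
Summing: (𝟙 * μ)(418) = -1 + 1 + 1 + 1 + -1 + -1 + -1 + 1 = 0.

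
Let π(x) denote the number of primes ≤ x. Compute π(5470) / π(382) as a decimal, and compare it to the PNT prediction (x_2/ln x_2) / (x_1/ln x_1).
π(5470)/π(382) = 721/75 ≈ 9.6133;  PNT prediction ≈ 9.8913.

π(382) = 75 and π(5470) = 721, so π(5470)/π(382) ≈ 9.6133. The PNT-predicted ratio is (5470/ln(5470)) / (382/ln(382)) ≈ 9.8913. The two agree to within a few percent, as expected.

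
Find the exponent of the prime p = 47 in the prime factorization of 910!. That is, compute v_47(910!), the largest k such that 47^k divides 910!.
v_47(910!) = 19

Legendre's formula: v_p(n!) = Σ_{k ≥ 1} ⌊n / p^k⌋. For p = 47, n = 910, the terms are:
  ⌊910/47^1⌋ = ⌊910/47⌋ = 19
(the next term ⌊910/47^2⌋ = 0, terminating the sum). Summing: v_47(910!) = 19 = 19.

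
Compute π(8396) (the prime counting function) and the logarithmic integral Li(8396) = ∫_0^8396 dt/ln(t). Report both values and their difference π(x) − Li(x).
π(8396) = 1051;  Li(8396) ≈ 1070.36;  π(x) − Li(x) ≈ -19.36.

Direct count of primes ≤ 8396 gives π(8396) = 1051. Numerical evaluation of the logarithmic integral gives Li(8396) ≈ 1070.36. The difference π(x) − Li(x) ≈ -19.36 is typically negative for small/moderate x (Li(x) overestimates), though Littlewood's theorem shows this sign changes infinitely often.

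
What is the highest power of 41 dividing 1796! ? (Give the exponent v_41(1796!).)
v_41(1796!) = 44

Legendre's formula: v_p(n!) = Σ_{k ≥ 1} ⌊n / p^k⌋. For p = 41, n = 1796, the terms are:
  ⌊1796/41^1⌋ = ⌊1796/41⌋ = 43
  ⌊1796/41^2⌋ = ⌊1796/1681⌋ = 1
(the next term ⌊1796/41^3⌋ = 0, terminating the sum). Summing: v_41(1796!) = 43 + 1 = 44.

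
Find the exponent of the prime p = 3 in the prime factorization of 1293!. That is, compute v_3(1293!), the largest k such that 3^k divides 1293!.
v_3(1293!) = 642

Legendre's formula: v_p(n!) = Σ_{k ≥ 1} ⌊n / p^k⌋. For p = 3, n = 1293, the terms are:
  ⌊1293/3^1⌋ = ⌊1293/3⌋ = 431
  ⌊1293/3^2⌋ = ⌊1293/9⌋ = 143
  ⌊1293/3^3⌋ = ⌊1293/27⌋ = 47
  ⌊1293/3^4⌋ = ⌊1293/81⌋ = 15
  ⌊1293/3^5⌋ = ⌊1293/243⌋ = 5
  ⌊1293/3^6⌋ = ⌊1293/729⌋ = 1
(the next term ⌊1293/3^7⌋ = 0, terminating the sum). Summing: v_3(1293!) = 431 + 143 + 47 + 15 + 5 + 1 = 642.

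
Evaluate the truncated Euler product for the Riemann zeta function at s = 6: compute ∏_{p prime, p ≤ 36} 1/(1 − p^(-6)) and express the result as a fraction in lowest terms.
∏ = 21845630847366461901783214359247811231609675/21473219492121468455585352466296495056879616

The primes p ≤ 36 are [2, 3, 5, 7, 11, 13, 17, 19, 23, 29, 31]. For each prime, (1 − 1/p^6)^(-1) = p^6 / (p^6 − 1). The product is (1 − 1/2^6)^(-1), (1 − 1/3^6)^(-1), (1 − 1/5^6)^(-1), (1 − 1/7^6)^(-1), (1 − 1/11^6)^(-1), (1 − 1/13^6)^(-1), (1 − 1/17^6)^(-1), (1 − 1/19^6)^(-1), (1 − 1/23^6)^(-1), (1 − 1/29^6)^(-1), (1 − 1/31^6)^(-1) = ∏ p^6 / (p^6 − 1) = 21845630847366461901783214359247811231609675/21473219492121468455585352466296495056879616.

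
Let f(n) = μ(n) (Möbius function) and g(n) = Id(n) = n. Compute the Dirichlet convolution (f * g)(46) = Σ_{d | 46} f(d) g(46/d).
(μ * Id)(46) = 22

Divisors of 46: [1, 2, 23, 46]. For each d | 46:
  d = 1: μ(1) · Id(46/1) = 1 · 46 = 46
  d = 2: μ(2) · Id(46/2) = -1 · 23 = -23
  d = 23: μ(23) · Id(46/23) = -1 · 2 = -2
  d = 46: μ(46) · Id(46/46) = 1 · 1 = 1
Summing: (μ * Id)(46) = 46 + -23 + -2 + 1 = 22.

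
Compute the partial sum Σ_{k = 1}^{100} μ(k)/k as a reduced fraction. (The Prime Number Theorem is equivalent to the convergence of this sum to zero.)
Σ μ(k)/k = 11962644395524974654034383169459538/384261327324253070792183691221959345

Values of μ(k) for 1 ≤ k ≤ 100: μ(1) = 1, μ(2) = -1, μ(3) = -1, μ(5) = -1, μ(6) = 1, μ(7) = -1, μ(10) = 1, μ(11) = -1, μ(13) = -1, μ(14) = 1, μ(15) = 1, μ(17) = -1, μ(19) = -1, μ(21) = 1, μ(22) = 1, μ(23) = -1, μ(26) = 1, μ(29) = -1, μ(30) = -1, μ(31) = -1, μ(33) = 1, μ(34) = 1, μ(35) = 1, μ(37) = -1, μ(38) = 1, μ(39) = 1, μ(41) = -1, μ(42) = -1, μ(43) = -1, μ(46) = 1, μ(47) = -1, μ(51) = 1, μ(53) = -1, μ(55) = 1, μ(57) = 1, μ(58) = 1, μ(59) = -1, μ(61) = -1, μ(62) = 1, μ(65) = 1, μ(66) = -1, μ(67) = -1, μ(69) = 1, μ(70) = -1, μ(71) = -1, μ(73) = -1, μ(74) = 1, μ(77) = 1, μ(78) = -1, μ(79) = -1, μ(82) = 1, μ(83) = -1, μ(85) = 1, μ(86) = 1, μ(87) = 1, μ(89) = -1, μ(91) = 1, μ(93) = 1, μ(94) = 1, μ(95) = 1, μ(97) = -1, with μ = 0 on non-squarefree integers. Summing μ(k)/k for k where μ(k) ≠ 0 gives 11962644395524974654034383169459538/384261327324253070792183691221959345 ≈ 0.0311. (PNT ⟺ this sum → 0 as n → ∞.)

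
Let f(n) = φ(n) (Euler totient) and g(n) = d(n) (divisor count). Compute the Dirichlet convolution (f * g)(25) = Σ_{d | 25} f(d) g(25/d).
(φ * d)(25) = 31

Divisors of 25: [1, 5, 25]. For each d | 25:
  d = 1: φ(1) · d(25/1) = 1 · 3 = 3
  d = 5: φ(5) · d(25/5) = 4 · 2 = 8
  d = 25: φ(25) · d(25/25) = 20 · 1 = 20
Summing: (φ * d)(25) = 3 + 8 + 20 = 31.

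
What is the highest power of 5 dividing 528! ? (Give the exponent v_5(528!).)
v_5(528!) = 130

Legendre's formula: v_p(n!) = Σ_{k ≥ 1} ⌊n / p^k⌋. For p = 5, n = 528, the terms are:
  ⌊528/5^1⌋ = ⌊528/5⌋ = 105
  ⌊528/5^2⌋ = ⌊528/25⌋ = 21
  ⌊528/5^3⌋ = ⌊528/125⌋ = 4
(the next term ⌊528/5^4⌋ = 0, terminating the sum). Summing: v_5(528!) = 105 + 21 + 4 = 130.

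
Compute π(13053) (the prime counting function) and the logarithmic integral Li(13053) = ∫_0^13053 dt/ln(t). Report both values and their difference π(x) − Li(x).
π(13053) = 1555;  Li(13053) ≈ 1572.70;  π(x) − Li(x) ≈ -17.70.

Direct count of primes ≤ 13053 gives π(13053) = 1555. Numerical evaluation of the logarithmic integral gives Li(13053) ≈ 1572.70. The difference π(x) − Li(x) ≈ -17.70 is typically negative for small/moderate x (Li(x) overestimates), though Littlewood's theorem shows this sign changes infinitely often.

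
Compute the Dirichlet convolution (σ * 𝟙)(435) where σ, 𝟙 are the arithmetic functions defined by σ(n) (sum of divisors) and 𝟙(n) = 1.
(σ * 𝟙)(435) = 1085

Divisors of 435: [1, 3, 5, 15, 29, 87, 145, 435]. For each d | 435:
  d = 1: σ(1) · 𝟙(435/1) = 1 · 1 = 1
  d = 3: σ(3) · 𝟙(435/3) = 4 · 1 = 4
  d = 5: σ(5) · 𝟙(435/5) = 6 · 1 = 6
  d = 15: σ(15) · 𝟙(435/15) = 24 · 1 = 24
  d = 29: σ(29) · 𝟙(435/29) = 30 · 1 = 30
  d = 87: σ(87) · 𝟙(435/87) = 120 · 1 = 120
  d = 145: σ(145) · 𝟙(435/145) = 180 · 1 = 180
  d = 435: σ(435) · 𝟙(435/435) = 720 · 1 = 720
Summing: (σ * 𝟙)(435) = 1 + 4 + 6 + 24 + 30 + 120 + 180 + 720 = 1085.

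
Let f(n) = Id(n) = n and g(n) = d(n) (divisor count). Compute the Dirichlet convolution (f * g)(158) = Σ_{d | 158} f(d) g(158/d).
(Id * d)(158) = 324

Divisors of 158: [1, 2, 79, 158]. For each d | 158:
  d = 1: Id(1) · d(158/1) = 1 · 4 = 4
  d = 2: Id(2) · d(158/2) = 2 · 2 = 4
  d = 79: Id(79) · d(158/79) = 79 · 2 = 158
  d = 158: Id(158) · d(158/158) = 158 · 1 = 158
Summing: (Id * d)(158) = 4 + 4 + 158 + 158 = 324.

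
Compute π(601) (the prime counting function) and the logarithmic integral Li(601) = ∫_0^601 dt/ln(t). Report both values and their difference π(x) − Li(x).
π(601) = 110;  Li(601) ≈ 117.80;  π(x) − Li(x) ≈ -7.80.

Direct count of primes ≤ 601 gives π(601) = 110. Numerical evaluation of the logarithmic integral gives Li(601) ≈ 117.80. The difference π(x) − Li(x) ≈ -7.80 is typically negative for small/moderate x (Li(x) overestimates), though Littlewood's theorem shows this sign changes infinitely often.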